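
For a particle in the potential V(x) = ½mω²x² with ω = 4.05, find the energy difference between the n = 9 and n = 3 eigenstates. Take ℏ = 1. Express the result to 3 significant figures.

ΔE = 24.3

E_n = ℏω(n + ½), so ΔE = (9 − 3) ℏω = 6 × 4.05 = 24.30.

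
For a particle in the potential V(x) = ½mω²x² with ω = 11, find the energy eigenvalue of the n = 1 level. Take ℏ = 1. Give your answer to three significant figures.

The oscillator eigenvalues are E_n = ℏω(n + ½), so E_1 = 11 × 1.5 = 16.50.

E = 16.5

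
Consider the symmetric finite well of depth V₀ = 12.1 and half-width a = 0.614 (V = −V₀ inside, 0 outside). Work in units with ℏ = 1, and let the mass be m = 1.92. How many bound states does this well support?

N = 3

Define the well-strength parameter z₀ = (a/ℏ)√(2mV₀) = 0.614 × √(2·1.92·12.1) = 4.185.
A new bound state (alternating even/odd) appears each time z₀ passes a multiple of π/2, so N = ⌊2z₀/π⌋ + 1 = ⌊2.664⌋ + 1 = 3.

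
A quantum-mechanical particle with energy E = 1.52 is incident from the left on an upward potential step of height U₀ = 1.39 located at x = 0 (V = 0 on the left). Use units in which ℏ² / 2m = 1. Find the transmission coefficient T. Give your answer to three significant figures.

On each side the TISE gives plane waves with k = √(2m(E − V))/ℏ: k₁ = √(2·½·1.52) = 1.233, k₂ = √(2·½·0.13) = 0.3606.
Continuity of ψ and ψ′ at the step yields the reflection amplitude r = (k₁ − k₂)/(k₁ + k₂) = 0.5475; thus R = |r|² = 0.2997, T = 0.7003.

T = 0.700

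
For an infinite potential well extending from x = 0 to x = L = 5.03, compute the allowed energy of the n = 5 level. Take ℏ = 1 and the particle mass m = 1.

Requiring ψ(0) = ψ(L) = 0 quantises k = nπ/L, hence E_n = ℏ²k²/2m = n²π²ℏ²/(2mL²).
E_5 = 5² × π² / (2 × 1 × 5.03²) = 4.876.

E = 4.88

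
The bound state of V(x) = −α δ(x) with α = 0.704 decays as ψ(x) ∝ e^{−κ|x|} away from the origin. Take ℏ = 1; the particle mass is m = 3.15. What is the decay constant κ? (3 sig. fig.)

κ = 2.22

Integrating the TISE across x = 0 gives the cusp condition ψ'(0⁺) − ψ'(0⁻) = −(2mα/ℏ²)ψ(0).
With ψ ∝ e^{−κ|x|} this yields −2κ = −2mα/ℏ², so κ = mα/ℏ² = 2.218.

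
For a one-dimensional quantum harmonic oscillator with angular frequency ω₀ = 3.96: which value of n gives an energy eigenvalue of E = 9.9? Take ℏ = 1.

Invert E_n = (n + ½)ℏω₀: n = E/ℏω₀ − ½ = 2.000, so n = 2.

n = 2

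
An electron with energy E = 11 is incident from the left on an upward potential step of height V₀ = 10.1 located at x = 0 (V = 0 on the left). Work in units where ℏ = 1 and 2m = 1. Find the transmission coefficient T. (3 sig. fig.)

T = 0.692

On each side the TISE gives plane waves with k = √(2m(E − V))/ℏ: k₁ = √(2·½·11) = 3.317, k₂ = √(2·½·0.9) = 0.9487.
Continuity of ψ and ψ′ at the step yields the reflection amplitude r = (k₁ − k₂)/(k₁ + k₂) = 0.5552; thus R = |r|² = 0.3082, T = 0.6918.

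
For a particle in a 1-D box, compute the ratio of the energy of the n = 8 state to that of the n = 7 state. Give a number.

1.30612

Since E_n ∝ n², the ratio is (8/7)² = 1.30612.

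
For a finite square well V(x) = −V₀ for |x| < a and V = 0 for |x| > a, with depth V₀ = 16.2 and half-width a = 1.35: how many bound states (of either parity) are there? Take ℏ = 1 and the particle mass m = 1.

Define the well-strength parameter z₀ = (a/ℏ)√(2mV₀) = 1.35 × √(2·1·16.2) = 7.684.
A new bound state (alternating even/odd) appears each time z₀ passes a multiple of π/2, so N = ⌊2z₀/π⌋ + 1 = ⌊4.892⌋ + 1 = 5.

N = 5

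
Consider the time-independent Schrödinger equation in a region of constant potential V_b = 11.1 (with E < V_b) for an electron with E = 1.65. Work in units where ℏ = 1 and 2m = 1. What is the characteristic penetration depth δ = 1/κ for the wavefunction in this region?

δ = 0.325

Since E < V_b the TISE in this region is ψ'' = κ²ψ with κ = √(2m(V_b − E))/ℏ.
κ = √(2 × 0.5 × 9.45) = 3.074. The penetration depth is δ = 1/κ = 0.325.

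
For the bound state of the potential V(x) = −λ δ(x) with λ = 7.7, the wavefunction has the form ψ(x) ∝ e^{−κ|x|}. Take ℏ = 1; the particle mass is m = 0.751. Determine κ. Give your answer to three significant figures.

κ = 5.78

Integrating the TISE across x = 0 gives the cusp condition ψ'(0⁺) − ψ'(0⁻) = −(2mλ/ℏ²)ψ(0).
With ψ ∝ e^{−κ|x|} this yields −2κ = −2mλ/ℏ², so κ = mλ/ℏ² = 5.783.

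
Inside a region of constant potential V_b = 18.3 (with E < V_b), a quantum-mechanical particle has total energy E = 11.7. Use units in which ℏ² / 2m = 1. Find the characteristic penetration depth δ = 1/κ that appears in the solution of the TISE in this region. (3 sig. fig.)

δ = 0.389

Since E < V_b the TISE in this region is ψ'' = κ²ψ with κ = √(2m(V_b − E))/ℏ.
κ = √(2 × 0.5 × 6.6) = 2.569. The penetration depth is δ = 1/κ = 0.389.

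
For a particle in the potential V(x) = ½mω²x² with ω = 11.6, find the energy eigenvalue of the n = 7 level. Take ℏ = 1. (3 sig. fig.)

E = 87.0

Using E_n = (n + ½)ℏω: E_7 = 7.5 × 11.6 = 87.00.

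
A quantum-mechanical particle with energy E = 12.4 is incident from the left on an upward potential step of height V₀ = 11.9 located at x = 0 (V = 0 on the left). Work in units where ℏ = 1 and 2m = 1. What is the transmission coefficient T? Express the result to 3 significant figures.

On each side the TISE gives plane waves with k = √(2m(E − V))/ℏ: k₁ = √(2·½·12.4) = 3.521, k₂ = √(2·½·0.5) = 0.7071.
Continuity of ψ and ψ′ at the step yields the reflection amplitude r = (k₁ − k₂)/(k₁ + k₂) = 0.6655; thus R = |r|² = 0.4430, T = 0.5570.

T = 0.557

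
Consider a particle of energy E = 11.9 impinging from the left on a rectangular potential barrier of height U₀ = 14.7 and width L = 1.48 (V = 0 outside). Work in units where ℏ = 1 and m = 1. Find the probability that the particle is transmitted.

Since E < U₀ the interior solution is evanescent with decay constant κ = √(2m(U₀ − E))/ℏ = 2.366.
κL = 3.502, sinh(κL) = 16.58.
Matching ψ, ψ′ at both faces gives T = [1 + U₀² sinh²(κL) / (4E(U₀ − E))]⁻¹ = 1/446.8 = 0.00224.

T = 0.00224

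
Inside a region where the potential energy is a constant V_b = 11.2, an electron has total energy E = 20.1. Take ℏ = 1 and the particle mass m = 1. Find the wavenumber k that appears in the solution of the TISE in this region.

With E > V_b the solution is oscillatory, ψ ∝ e^{±ikx} with k = √(2m(E − V_b))/ℏ.
k = √(2 × 1 × 8.9) = 4.219.

k = 4.22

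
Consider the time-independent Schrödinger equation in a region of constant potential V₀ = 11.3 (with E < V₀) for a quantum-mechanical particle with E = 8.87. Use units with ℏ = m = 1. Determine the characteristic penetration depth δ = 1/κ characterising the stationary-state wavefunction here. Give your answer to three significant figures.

δ = 0.454

Since E < V₀ the TISE in this region is ψ'' = κ²ψ with κ = √(2m(V₀ − E))/ℏ.
κ = √(2 × 1 × 2.43) = 2.205. The penetration depth is δ = 1/κ = 0.454.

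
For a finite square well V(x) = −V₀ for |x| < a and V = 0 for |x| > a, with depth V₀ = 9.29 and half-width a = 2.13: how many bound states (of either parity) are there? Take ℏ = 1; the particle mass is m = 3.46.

N = 11

The dimensionless depth is z₀ = a√(2mV₀)/ℏ = 2.13 × √(64.29) = 17.08.
A new bound state (alternating even/odd) appears each time z₀ passes a multiple of π/2, so N = ⌊2z₀/π⌋ + 1 = ⌊10.87⌋ + 1 = 11.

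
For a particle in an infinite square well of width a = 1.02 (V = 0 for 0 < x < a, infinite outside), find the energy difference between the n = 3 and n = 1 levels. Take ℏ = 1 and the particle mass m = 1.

ΔE = 37.9

E_n = n²π²ℏ²/(2ma²), so ΔE = (3² − 1²) π²ℏ²/(2ma²).
ΔE = 8 × π² / (2 × 1 × 1.02²) = 37.95.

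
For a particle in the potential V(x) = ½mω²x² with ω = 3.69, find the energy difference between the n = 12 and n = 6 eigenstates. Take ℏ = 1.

E_n = ℏω(n + ½), so ΔE = (12 − 6) ℏω = 6 × 3.69 = 22.14.

ΔE = 22.1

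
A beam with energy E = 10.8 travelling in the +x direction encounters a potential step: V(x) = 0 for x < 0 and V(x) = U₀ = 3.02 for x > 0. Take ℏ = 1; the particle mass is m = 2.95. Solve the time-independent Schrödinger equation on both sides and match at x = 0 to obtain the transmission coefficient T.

T = 0.993

On each side the TISE gives plane waves with k = √(2m(E − V))/ℏ: k₁ = √(2·2.95·10.8) = 7.982, k₂ = √(2·2.95·7.78) = 6.775.
Continuity of ψ and ψ′ at the step yields the reflection amplitude r = (k₁ − k₂)/(k₁ + k₂) = 0.08181; thus R = |r|² = 0.006694, T = 0.9933.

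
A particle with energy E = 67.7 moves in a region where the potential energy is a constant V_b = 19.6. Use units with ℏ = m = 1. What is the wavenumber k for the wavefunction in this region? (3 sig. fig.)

k = 9.81

With E > V_b the solution is oscillatory, ψ ∝ e^{±ikx} with k = √(2m(E − V_b))/ℏ.
k = √(2 × 1 × 48.1) = 9.808.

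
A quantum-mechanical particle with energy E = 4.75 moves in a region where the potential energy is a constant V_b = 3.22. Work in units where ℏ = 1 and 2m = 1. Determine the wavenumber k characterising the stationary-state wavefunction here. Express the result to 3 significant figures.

With E > V_b the solution is oscillatory, ψ ∝ e^{±ikx} with k = √(2m(E − V_b))/ℏ.
k = √(2 × 0.5 × 1.53) = 1.237.

k = 1.24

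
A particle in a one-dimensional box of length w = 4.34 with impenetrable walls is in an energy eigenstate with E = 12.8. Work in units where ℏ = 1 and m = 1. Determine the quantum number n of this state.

n = 7

From E_n = n²π²ℏ²/(2mw²) invert to n = √(2mw²E)/(πℏ).
n = (4.34/π) × √(2 × 1 × 12.8) = 6.990 → n = 7.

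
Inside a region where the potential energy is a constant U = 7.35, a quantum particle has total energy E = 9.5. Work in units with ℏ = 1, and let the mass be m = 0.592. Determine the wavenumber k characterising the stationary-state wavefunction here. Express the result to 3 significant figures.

k = 1.60

With E > U the solution is oscillatory, ψ ∝ e^{±ikx} with k = √(2m(E − U))/ℏ.
k = √(2 × 0.592 × 2.15) = 1.595.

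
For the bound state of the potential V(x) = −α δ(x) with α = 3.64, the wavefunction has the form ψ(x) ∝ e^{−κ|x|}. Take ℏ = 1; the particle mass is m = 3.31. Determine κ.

Integrating the TISE across x = 0 gives the cusp condition ψ'(0⁺) − ψ'(0⁻) = −(2mα/ℏ²)ψ(0).
With ψ ∝ e^{−κ|x|} this yields −2κ = −2mα/ℏ², so κ = mα/ℏ² = 12.05.

κ = 12.0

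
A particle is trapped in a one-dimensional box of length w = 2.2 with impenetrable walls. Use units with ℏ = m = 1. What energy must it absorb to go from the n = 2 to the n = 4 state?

ΔE = 12.2

E_n = n²π²ℏ²/(2mw²), so ΔE = (4² − 2²) π²ℏ²/(2mw²).
ΔE = 12 × π² / (2 × 1 × 2.2²) = 12.24.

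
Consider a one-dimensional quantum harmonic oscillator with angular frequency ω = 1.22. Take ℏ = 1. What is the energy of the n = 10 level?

Using E_n = (n + ½)ℏω: E_10 = 10.5 × 1.22 = 12.81.

E = 12.8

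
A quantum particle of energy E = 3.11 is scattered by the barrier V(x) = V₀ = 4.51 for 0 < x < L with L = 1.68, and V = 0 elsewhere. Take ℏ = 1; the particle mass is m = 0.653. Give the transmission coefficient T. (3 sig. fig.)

T = 0.0359

Since E < V₀ the interior solution is evanescent with decay constant κ = √(2m(V₀ − E))/ℏ = 1.352.
κL = 2.272, sinh(κL) = 4.796.
The exact tunnelling result is T⁻¹ = 1 + V₀² sinh²(κL) / [4E(V₀ − E)] = 27.87, so T = 0.0359.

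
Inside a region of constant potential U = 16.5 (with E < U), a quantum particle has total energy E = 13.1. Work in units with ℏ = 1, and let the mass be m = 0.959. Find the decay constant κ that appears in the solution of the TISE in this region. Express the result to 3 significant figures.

Since E < U the TISE in this region is ψ'' = κ²ψ with κ = √(2m(U − E))/ℏ.
κ = √(2 × 0.959 × 3.4) = 2.554.

κ = 2.55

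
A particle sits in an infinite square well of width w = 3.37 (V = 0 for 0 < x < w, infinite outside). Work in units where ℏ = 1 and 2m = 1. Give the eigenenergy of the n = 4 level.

The infinite-well eigenfunctions ψ_n = √(2/w) sin(nπx/w) vanish at both walls, giving E_n = n²π²ℏ²/(2mw²).
E_4 = 4² × π² / (2 × 0.5 × 3.37²) = 13.90.

E = 13.9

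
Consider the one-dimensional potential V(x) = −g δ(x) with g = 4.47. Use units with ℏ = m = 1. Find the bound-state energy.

The bound state is ψ(x) = √κ e^{−κ|x|}. The derivative jump ψ'(0⁺) − ψ'(0⁻) = −(2mg/ℏ²)ψ(0) fixes κ = mg/ℏ² = 4.470.
Then E = −ℏ²κ²/(2m) = −mg²/(2ℏ²) = -9.990.

E = -9.99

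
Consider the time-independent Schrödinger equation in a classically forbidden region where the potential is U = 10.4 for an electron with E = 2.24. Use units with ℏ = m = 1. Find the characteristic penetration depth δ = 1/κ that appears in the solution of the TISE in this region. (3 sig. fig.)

Since E < U the TISE in this region is ψ'' = κ²ψ with κ = √(2m(U − E))/ℏ.
κ = √(2 × 1 × 8.16) = 4.040. The penetration depth is δ = 1/κ = 0.248.

δ = 0.248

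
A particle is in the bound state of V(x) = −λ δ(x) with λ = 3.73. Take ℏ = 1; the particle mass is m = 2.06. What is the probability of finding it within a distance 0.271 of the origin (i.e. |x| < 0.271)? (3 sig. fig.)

P = 0.984

The normalised bound state is ψ = √κ e^{−κ|x|} with κ = mλ/ℏ² = 7.684.
P(|x| < d) = ∫_{−d}^{d} κ e^{−2κ|x|} dx = 1 − e^{−2κd} = 1 − e^{−4.165} = 0.9845.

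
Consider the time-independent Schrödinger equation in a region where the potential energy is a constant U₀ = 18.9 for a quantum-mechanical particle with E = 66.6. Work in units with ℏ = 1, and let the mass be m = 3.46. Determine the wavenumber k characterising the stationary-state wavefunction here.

With E > U₀ the solution is oscillatory, ψ ∝ e^{±ikx} with k = √(2m(E − U₀))/ℏ.
k = √(2 × 3.46 × 47.7) = 18.17.

k = 18.2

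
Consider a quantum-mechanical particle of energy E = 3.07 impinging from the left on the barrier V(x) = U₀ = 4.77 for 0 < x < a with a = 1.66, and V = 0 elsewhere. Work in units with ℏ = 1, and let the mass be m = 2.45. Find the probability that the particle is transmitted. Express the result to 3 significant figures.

T = 0.000253

Since E < U₀ the interior solution is evanescent with decay constant κ = √(2m(U₀ − E))/ℏ = 2.886.
κa = 4.791, sinh(κa) = 60.21.
Matching ψ, ψ′ at both faces gives T = [1 + U₀² sinh²(κa) / (4E(U₀ − E))]⁻¹ = 1/3952 = 0.000253.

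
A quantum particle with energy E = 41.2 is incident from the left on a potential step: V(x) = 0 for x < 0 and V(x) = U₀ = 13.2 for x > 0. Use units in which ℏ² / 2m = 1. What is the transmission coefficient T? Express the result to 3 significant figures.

T = 0.991

On each side the TISE gives plane waves with k = √(2m(E − V))/ℏ: k₁ = √(2·½·41.2) = 6.419, k₂ = √(2·½·28) = 5.292.
Matching ψ and ψ′ at x = 0 gives r = (k₁ − k₂)/(k₁ + k₂), so R = r² = 0.009266 and T = 1 − R = 0.9907.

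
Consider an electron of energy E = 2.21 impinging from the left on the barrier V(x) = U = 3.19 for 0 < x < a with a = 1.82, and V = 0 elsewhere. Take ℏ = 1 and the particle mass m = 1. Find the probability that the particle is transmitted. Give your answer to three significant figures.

E < U: inside the barrier ψ ∝ e^{±κx} with κ = √(2m(U − E))/ℏ = 1.400.
κa = 2.548, sinh(κa) = 6.352.
Matching ψ, ψ′ at both faces gives T = [1 + U² sinh²(κa) / (4E(U − E))]⁻¹ = 1/48.39 = 0.0207.

T = 0.0207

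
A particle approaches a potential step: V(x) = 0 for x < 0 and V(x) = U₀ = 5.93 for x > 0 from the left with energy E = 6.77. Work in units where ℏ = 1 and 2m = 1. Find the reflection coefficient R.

R = 0.229

The wavenumbers are k₁ = √(2mE)/ℏ = 2.602 on the left and k₂ = √(2m(E − U₀))/ℏ = 0.9165 on the right.
Continuity of ψ and ψ′ at the step yields the reflection amplitude r = (k₁ − k₂)/(k₁ + k₂) = 0.4790; thus R = |r|² = 0.2295, T = 0.7705.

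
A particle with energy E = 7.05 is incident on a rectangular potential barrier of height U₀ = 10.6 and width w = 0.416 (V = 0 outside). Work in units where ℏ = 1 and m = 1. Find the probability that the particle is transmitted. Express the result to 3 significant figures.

T = 0.328

E < U₀: inside the barrier ψ ∝ e^{±κx} with κ = √(2m(U₀ − E))/ℏ = 2.665.
κw = 1.108, sinh(κw) = 1.350.
Matching ψ, ψ′ at both faces gives T = [1 + U₀² sinh²(κw) / (4E(U₀ − E))]⁻¹ = 1/3.045 = 0.328.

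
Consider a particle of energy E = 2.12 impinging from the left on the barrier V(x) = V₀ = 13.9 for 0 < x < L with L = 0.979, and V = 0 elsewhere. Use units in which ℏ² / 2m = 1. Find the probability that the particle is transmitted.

Since E < V₀ the interior solution is evanescent with decay constant κ = √(2m(V₀ − E))/ℏ = 3.432.
κL = 3.360, sinh(κL) = 14.38.
The exact tunnelling result is T⁻¹ = 1 + V₀² sinh²(κL) / [4E(V₀ − E)] = 400.9, so T = 0.00249.

T = 0.00249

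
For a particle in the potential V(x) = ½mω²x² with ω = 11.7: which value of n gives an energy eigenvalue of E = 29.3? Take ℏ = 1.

E_n = ℏω(n + ½) ⇒ n = E/(ℏω) − ½ = 29.3/11.7 − 0.5 = 2.004 → n = 2.

n = 2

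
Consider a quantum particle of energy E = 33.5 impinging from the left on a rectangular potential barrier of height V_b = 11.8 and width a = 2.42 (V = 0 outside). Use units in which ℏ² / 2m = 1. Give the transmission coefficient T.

Above the barrier the interior wavenumber is k₂ = √(2m(E − V_b))/ℏ = 4.658, giving phase k₂a = 11.27.
Matching at both interfaces gives T⁻¹ = 1 + V_b² sin²(k₂a) / [4E(E − V_b)] = 1.044, hence T = 0.958.

T = 0.958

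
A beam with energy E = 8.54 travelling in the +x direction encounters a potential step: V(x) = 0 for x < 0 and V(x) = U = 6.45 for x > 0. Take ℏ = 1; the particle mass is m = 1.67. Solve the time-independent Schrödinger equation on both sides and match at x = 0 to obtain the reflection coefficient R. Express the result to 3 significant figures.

R = 0.114

On each side the TISE gives plane waves with k = √(2m(E − V))/ℏ: k₁ = √(2·1.67·8.54) = 5.341, k₂ = √(2·1.67·2.09) = 2.642.
Continuity of ψ and ψ′ at the step yields the reflection amplitude r = (k₁ − k₂)/(k₁ + k₂) = 0.3381; thus R = |r|² = 0.1143, T = 0.8857.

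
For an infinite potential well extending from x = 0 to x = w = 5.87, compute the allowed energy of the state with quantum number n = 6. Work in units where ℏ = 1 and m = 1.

Requiring ψ(0) = ψ(w) = 0 quantises k = nπ/w, hence E_n = ℏ²k²/2m = n²π²ℏ²/(2mw²).
E_6 = 6² × π² / (2 × 1 × 5.87²) = 5.156.

E = 5.16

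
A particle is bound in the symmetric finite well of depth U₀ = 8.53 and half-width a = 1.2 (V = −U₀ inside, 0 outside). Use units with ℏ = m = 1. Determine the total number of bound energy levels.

N = 4

Define the well-strength parameter z₀ = (a/ℏ)√(2mU₀) = 1.2 × √(2·1·8.53) = 4.956.
A new bound state (alternating even/odd) appears each time z₀ passes a multiple of π/2, so N = ⌊2z₀/π⌋ + 1 = ⌊3.155⌋ + 1 = 4.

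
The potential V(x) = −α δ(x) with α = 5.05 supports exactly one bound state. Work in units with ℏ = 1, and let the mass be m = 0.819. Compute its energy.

For x ≠ 0 the bound state is ψ ∝ e^{−κ|x|}; integrating the TISE across the delta gives the cusp condition 2κ = 2mα/ℏ², so κ = 4.136.
Then E = −ℏ²κ²/(2m) = −mα²/(2ℏ²) = -10.44.

E = -10.4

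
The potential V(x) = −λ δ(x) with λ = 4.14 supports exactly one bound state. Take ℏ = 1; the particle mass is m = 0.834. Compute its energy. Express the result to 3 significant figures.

E = -7.15

The bound state is ψ(x) = √κ e^{−κ|x|}. The derivative jump ψ'(0⁺) − ψ'(0⁻) = −(2mλ/ℏ²)ψ(0) fixes κ = mλ/ℏ² = 3.453.
Then E = −ℏ²κ²/(2m) = −mλ²/(2ℏ²) = -7.147.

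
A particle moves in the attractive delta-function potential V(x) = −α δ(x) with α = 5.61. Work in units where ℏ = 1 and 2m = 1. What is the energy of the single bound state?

The bound state is ψ(x) = √κ e^{−κ|x|}. The derivative jump ψ'(0⁺) − ψ'(0⁻) = −(2mα/ℏ²)ψ(0) fixes κ = mα/ℏ² = 2.805.
Then E = −ℏ²κ²/(2m) = −mα²/(2ℏ²) = -7.868.

E = -7.87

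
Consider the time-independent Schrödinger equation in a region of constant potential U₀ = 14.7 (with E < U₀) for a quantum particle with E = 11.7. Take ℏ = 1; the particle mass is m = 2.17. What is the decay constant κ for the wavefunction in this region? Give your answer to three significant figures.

κ = 3.61

Since E < U₀ the TISE in this region is ψ'' = κ²ψ with κ = √(2m(U₀ − E))/ℏ.
κ = √(2 × 2.17 × 3) = 3.608.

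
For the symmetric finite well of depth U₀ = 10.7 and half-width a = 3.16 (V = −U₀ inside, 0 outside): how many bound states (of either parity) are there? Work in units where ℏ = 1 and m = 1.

N = 10

Define the well-strength parameter z₀ = (a/ℏ)√(2mU₀) = 3.16 × √(2·1·10.7) = 14.62.
The even/odd transcendental equations gain one root per π/2 in z₀, giving N = 1 + ⌊2z₀/π⌋ = 1 + ⌊9.306⌋ = 10.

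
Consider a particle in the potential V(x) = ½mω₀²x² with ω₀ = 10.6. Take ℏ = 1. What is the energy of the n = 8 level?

E = 90.1

Using E_n = (n + ½)ℏω₀: E_8 = 8.5 × 10.6 = 90.10.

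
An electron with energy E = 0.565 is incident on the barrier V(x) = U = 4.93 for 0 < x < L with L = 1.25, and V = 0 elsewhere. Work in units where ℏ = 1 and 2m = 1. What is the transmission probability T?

T = 0.00877

Since E < U the interior solution is evanescent with decay constant κ = √(2m(U − E))/ℏ = 2.089.
κL = 2.612, sinh(κL) = 6.774.
The exact tunnelling result is T⁻¹ = 1 + U² sinh²(κL) / [4E(U − E)] = 114.0, so T = 0.00877.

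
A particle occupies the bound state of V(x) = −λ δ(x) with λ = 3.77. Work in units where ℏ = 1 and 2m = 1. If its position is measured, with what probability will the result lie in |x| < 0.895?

P = 0.966

The normalised bound state is ψ = √κ e^{−κ|x|} with κ = mλ/ℏ² = 1.885.
P(|x| < d) = ∫_{−d}^{d} κ e^{−2κ|x|} dx = 1 − e^{−2κd} = 1 − e^{−3.374} = 0.9658.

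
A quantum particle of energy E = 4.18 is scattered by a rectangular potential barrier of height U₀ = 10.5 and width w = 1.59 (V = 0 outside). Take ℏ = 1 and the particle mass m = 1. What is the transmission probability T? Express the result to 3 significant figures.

Since E < U₀ the interior solution is evanescent with decay constant κ = √(2m(U₀ − E))/ℏ = 3.555.
κw = 5.653, sinh(κw) = 142.6.
Matching ψ, ψ′ at both faces gives T = [1 + U₀² sinh²(κw) / (4E(U₀ − E))]⁻¹ = 1/21200 = 0.0000472.

T = 0.0000472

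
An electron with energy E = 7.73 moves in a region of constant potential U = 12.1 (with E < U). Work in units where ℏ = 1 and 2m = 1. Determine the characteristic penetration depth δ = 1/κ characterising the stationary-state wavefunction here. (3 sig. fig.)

δ = 0.478

Since E < U the TISE in this region is ψ'' = κ²ψ with κ = √(2m(U − E))/ℏ.
κ = √(2 × 0.5 × 4.37) = 2.090. The penetration depth is δ = 1/κ = 0.478.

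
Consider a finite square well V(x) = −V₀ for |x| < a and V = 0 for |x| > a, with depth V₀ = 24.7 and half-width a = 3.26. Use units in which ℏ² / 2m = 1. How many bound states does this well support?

N = 11

The dimensionless depth is z₀ = a√(2mV₀)/ℏ = 3.26 × √(24.70) = 16.20.
A new bound state (alternating even/odd) appears each time z₀ passes a multiple of π/2, so N = ⌊2z₀/π⌋ + 1 = ⌊10.31⌋ + 1 = 11.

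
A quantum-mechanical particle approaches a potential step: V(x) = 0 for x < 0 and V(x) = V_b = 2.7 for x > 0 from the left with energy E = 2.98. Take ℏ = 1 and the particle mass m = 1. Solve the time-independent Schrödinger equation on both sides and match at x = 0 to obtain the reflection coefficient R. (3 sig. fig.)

R = 0.282

On each side the TISE gives plane waves with k = √(2m(E − V))/ℏ: k₁ = √(2·1·2.98) = 2.441, k₂ = √(2·1·0.28) = 0.7483.
Continuity of ψ and ψ′ at the step yields the reflection amplitude r = (k₁ − k₂)/(k₁ + k₂) = 0.5308; thus R = |r|² = 0.2817, T = 0.7183.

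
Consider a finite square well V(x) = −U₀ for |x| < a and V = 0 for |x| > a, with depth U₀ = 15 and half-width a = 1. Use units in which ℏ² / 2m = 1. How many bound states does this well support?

The dimensionless depth is z₀ = a√(2mU₀)/ℏ = 1 × √(15.00) = 3.873.
The even/odd transcendental equations gain one root per π/2 in z₀, giving N = 1 + ⌊2z₀/π⌋ = 1 + ⌊2.466⌋ = 3.

N = 3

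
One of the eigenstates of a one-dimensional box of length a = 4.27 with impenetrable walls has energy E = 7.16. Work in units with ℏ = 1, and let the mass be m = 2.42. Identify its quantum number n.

n = 8

For an infinite well E_n = n²π²ℏ²/(2ma²), so n = (a/πℏ)√(2mE).
n = (4.27/π) × √(2 × 2.42 × 7.16) = 8.001 → n = 8.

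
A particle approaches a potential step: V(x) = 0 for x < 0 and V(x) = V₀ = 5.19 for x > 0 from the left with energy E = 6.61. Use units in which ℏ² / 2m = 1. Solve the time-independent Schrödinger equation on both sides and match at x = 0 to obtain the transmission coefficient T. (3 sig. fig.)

T = 0.866

The wavenumbers are k₁ = √(2mE)/ℏ = 2.571 on the left and k₂ = √(2m(E − V₀))/ℏ = 1.192 on the right.
Matching ψ and ψ′ at x = 0 gives r = (k₁ − k₂)/(k₁ + k₂), so R = r² = 0.1344 and T = 1 − R = 0.8656.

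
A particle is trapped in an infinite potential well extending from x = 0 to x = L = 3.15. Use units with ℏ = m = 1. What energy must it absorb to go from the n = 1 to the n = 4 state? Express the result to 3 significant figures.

E_n = n²π²ℏ²/(2mL²), so ΔE = (4² − 1²) π²ℏ²/(2mL²).
ΔE = 15 × π² / (2 × 1 × 3.15²) = 7.460.

ΔE = 7.46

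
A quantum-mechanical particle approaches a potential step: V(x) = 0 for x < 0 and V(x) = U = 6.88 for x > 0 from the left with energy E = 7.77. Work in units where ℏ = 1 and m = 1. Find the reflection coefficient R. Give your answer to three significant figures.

R = 0.244

The wavenumbers are k₁ = √(2mE)/ℏ = 3.942 on the left and k₂ = √(2m(E − U))/ℏ = 1.334 on the right.
Matching ψ and ψ′ at x = 0 gives r = (k₁ − k₂)/(k₁ + k₂), so R = r² = 0.2443 and T = 1 − R = 0.7557.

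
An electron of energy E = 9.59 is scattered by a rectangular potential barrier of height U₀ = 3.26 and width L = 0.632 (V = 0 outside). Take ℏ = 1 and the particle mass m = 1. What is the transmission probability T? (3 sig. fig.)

T = 0.974

Above the barrier the interior wavenumber is k₂ = √(2m(E − U₀))/ℏ = 3.558, giving phase k₂L = 2.249.
Matching at both interfaces gives T⁻¹ = 1 + U₀² sin²(k₂L) / [4E(E − U₀)] = 1.027, hence T = 0.974.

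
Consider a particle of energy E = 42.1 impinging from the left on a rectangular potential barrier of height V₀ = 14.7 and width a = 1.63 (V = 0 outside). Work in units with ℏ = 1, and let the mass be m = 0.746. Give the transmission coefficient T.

T = 0.968

E > V₀: inside the barrier k₂ = √(2m(E − V₀))/ℏ = 6.394, k₂a = 10.42.
Matching at both interfaces gives T⁻¹ = 1 + V₀² sin²(k₂a) / [4E(E − V₀)] = 1.033, hence T = 0.968.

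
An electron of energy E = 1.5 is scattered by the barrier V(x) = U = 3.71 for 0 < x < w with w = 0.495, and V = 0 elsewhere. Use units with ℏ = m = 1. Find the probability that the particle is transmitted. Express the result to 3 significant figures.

T = 0.386

Since E < U the interior solution is evanescent with decay constant κ = √(2m(U − E))/ℏ = 2.102.
κw = 1.041, sinh(κw) = 1.239.
The exact tunnelling result is T⁻¹ = 1 + U² sinh²(κw) / [4E(U − E)] = 2.593, so T = 0.386.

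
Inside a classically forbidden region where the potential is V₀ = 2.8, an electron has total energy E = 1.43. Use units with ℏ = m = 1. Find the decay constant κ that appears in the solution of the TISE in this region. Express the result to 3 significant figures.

κ = 1.66

Since E < V₀ the TISE in this region is ψ'' = κ²ψ with κ = √(2m(V₀ − E))/ℏ.
κ = √(2 × 1 × 1.37) = 1.655.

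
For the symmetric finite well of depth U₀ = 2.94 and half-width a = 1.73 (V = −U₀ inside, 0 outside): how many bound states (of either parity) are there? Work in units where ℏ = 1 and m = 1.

N = 3

The dimensionless depth is z₀ = a√(2mU₀)/ℏ = 1.73 × √(5.880) = 4.195.
The even/odd transcendental equations gain one root per π/2 in z₀, giving N = 1 + ⌊2z₀/π⌋ = 1 + ⌊2.671⌋ = 3.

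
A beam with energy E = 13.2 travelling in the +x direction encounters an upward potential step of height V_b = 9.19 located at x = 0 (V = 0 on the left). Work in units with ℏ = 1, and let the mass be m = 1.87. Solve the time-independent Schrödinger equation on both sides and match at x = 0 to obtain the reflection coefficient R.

The wavenumbers are k₁ = √(2mE)/ℏ = 7.026 on the left and k₂ = √(2m(E − V_b))/ℏ = 3.873 on the right.
Matching ψ and ψ′ at x = 0 gives r = (k₁ − k₂)/(k₁ + k₂), so R = r² = 0.08372 and T = 1 − R = 0.9163.

R = 0.0837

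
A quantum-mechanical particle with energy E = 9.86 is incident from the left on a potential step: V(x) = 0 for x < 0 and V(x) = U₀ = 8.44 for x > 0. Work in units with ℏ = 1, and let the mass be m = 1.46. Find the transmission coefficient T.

The wavenumbers are k₁ = √(2mE)/ℏ = 5.366 on the left and k₂ = √(2m(E − U₀))/ℏ = 2.036 on the right.
Continuity of ψ and ψ′ at the step yields the reflection amplitude r = (k₁ − k₂)/(k₁ + k₂) = 0.4498; thus R = |r|² = 0.2023, T = 0.7977.

T = 0.798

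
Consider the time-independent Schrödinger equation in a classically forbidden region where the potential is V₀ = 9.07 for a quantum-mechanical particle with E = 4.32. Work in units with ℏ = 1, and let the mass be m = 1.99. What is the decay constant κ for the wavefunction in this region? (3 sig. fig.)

κ = 4.35

Since E < V₀ the TISE in this region is ψ'' = κ²ψ with κ = √(2m(V₀ − E))/ℏ.
κ = √(2 × 1.99 × 4.75) = 4.348.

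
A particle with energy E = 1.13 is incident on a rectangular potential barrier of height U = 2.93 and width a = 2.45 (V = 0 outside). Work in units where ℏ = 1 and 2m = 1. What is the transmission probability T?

E < U: inside the barrier ψ ∝ e^{±κx} with κ = √(2m(U − E))/ℏ = 1.342.
κa = 3.287, sinh(κa) = 13.36.
Matching ψ, ψ′ at both faces gives T = [1 + U² sinh²(κa) / (4E(U − E))]⁻¹ = 1/189.4 = 0.00528.

T = 0.00528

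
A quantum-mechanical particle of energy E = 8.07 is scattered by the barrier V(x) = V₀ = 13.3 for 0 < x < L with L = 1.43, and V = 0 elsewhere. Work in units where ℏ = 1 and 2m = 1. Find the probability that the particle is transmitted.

T = 0.00550

Since E < V₀ the interior solution is evanescent with decay constant κ = √(2m(V₀ − E))/ℏ = 2.287.
κL = 3.270, sinh(κL) = 13.14.
The exact tunnelling result is T⁻¹ = 1 + V₀² sinh²(κL) / [4E(V₀ − E)] = 181.9, so T = 0.00550.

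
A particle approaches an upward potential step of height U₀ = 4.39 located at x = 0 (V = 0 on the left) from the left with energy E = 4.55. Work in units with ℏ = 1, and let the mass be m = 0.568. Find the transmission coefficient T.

The wavenumbers are k₁ = √(2mE)/ℏ = 2.273 on the left and k₂ = √(2m(E − U₀))/ℏ = 0.4263 on the right.
Matching ψ and ψ′ at x = 0 gives r = (k₁ − k₂)/(k₁ + k₂), so R = r² = 0.4681 and T = 1 − R = 0.5319.

T = 0.532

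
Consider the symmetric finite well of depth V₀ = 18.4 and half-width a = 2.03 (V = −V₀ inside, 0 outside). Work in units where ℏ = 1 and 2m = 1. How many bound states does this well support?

N = 6

The dimensionless depth is z₀ = a√(2mV₀)/ℏ = 2.03 × √(18.40) = 8.708.
The even/odd transcendental equations gain one root per π/2 in z₀, giving N = 1 + ⌊2z₀/π⌋ = 1 + ⌊5.544⌋ = 6.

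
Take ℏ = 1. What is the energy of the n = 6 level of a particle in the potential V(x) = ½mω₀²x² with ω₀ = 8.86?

The oscillator eigenvalues are E_n = ℏω₀(n + ½), so E_6 = 8.86 × 6.5 = 57.59.

E = 57.6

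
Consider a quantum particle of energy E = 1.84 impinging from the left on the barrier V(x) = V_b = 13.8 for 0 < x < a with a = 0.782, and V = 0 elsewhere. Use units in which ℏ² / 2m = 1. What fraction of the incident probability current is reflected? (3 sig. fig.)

E < V_b: inside the barrier ψ ∝ e^{±κx} with κ = √(2m(V_b − E))/ℏ = 3.458.
κa = 2.704, sinh(κa) = 7.439.
The exact tunnelling result is T⁻¹ = 1 + V_b² sinh²(κa) / [4E(V_b − E)] = 120.7, so T = 0.00828.
R = 1 − T = 0.992.

R = 0.992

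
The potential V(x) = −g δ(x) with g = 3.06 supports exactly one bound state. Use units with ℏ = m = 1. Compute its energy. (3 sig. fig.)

For x ≠ 0 the bound state is ψ ∝ e^{−κ|x|}; integrating the TISE across the delta gives the cusp condition 2κ = 2mg/ℏ², so κ = 3.060.
Then E = −ℏ²κ²/(2m) = −mg²/(2ℏ²) = -4.682.

E = -4.68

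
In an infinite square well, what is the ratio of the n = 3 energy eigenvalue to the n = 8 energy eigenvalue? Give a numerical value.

E_n = n²π²ℏ²/(2mL²) so the ratio is n₂²/n₁² = 9/64 = 0.140625.

0.140625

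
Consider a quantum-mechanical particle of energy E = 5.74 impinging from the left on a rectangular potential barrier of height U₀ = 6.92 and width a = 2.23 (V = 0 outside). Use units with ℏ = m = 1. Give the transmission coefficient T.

T = 0.00239

E < U₀: inside the barrier ψ ∝ e^{±κx} with κ = √(2m(U₀ − E))/ℏ = 1.536.
κa = 3.426, sinh(κa) = 15.36.
The exact tunnelling result is T⁻¹ = 1 + U₀² sinh²(κa) / [4E(U₀ − E)] = 417.9, so T = 0.00239.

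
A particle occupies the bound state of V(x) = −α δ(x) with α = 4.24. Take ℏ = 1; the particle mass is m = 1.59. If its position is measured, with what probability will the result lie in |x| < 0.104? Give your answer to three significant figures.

The normalised bound state is ψ = √κ e^{−κ|x|} with κ = mα/ℏ² = 6.742.
P(|x| < d) = ∫_{−d}^{d} κ e^{−2κ|x|} dx = 1 − e^{−2κd} = 1 − e^{−1.402} = 0.7540.

P = 0.754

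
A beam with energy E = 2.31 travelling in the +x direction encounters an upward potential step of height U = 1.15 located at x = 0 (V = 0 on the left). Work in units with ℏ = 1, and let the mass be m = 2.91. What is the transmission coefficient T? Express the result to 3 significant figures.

The wavenumbers are k₁ = √(2mE)/ℏ = 3.667 on the left and k₂ = √(2m(E − U))/ℏ = 2.598 on the right.
Matching ψ and ψ′ at x = 0 gives r = (k₁ − k₂)/(k₁ + k₂), so R = r² = 0.02908 and T = 1 − R = 0.9709.

T = 0.971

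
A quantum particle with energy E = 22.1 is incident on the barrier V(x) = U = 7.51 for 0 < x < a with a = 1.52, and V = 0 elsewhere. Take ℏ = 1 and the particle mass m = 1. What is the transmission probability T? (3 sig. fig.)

T = 0.963

Above the barrier the interior wavenumber is k₂ = √(2m(E − U))/ℏ = 5.402, giving phase k₂a = 8.211.
Matching at both interfaces gives T⁻¹ = 1 + U² sin²(k₂a) / [4E(E − U)] = 1.038, hence T = 0.963.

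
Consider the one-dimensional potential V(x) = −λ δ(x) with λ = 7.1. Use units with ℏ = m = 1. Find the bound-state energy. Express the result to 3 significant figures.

E = -25.2

The bound state is ψ(x) = √κ e^{−κ|x|}. The derivative jump ψ'(0⁺) − ψ'(0⁻) = −(2mλ/ℏ²)ψ(0) fixes κ = mλ/ℏ² = 7.100.
Then E = −ℏ²κ²/(2m) = −mλ²/(2ℏ²) = -25.21.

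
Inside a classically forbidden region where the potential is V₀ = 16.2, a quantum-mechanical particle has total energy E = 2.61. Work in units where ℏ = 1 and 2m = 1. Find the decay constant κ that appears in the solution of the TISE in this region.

Since E < V₀ the TISE in this region is ψ'' = κ²ψ with κ = √(2m(V₀ − E))/ℏ.
κ = √(2 × 0.5 × 13.59) = 3.686.

κ = 3.69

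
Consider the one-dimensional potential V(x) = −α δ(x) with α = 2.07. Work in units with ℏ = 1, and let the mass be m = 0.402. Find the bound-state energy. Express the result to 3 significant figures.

E = -0.861

For x ≠ 0 the bound state is ψ ∝ e^{−κ|x|}; integrating the TISE across the delta gives the cusp condition 2κ = 2mα/ℏ², so κ = 0.8321.
Then E = −ℏ²κ²/(2m) = −mα²/(2ℏ²) = -0.8613.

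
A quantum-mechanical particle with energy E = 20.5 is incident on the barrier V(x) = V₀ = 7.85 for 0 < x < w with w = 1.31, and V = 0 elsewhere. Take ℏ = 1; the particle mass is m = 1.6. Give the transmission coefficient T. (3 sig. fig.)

T = 0.955

E > V₀: inside the barrier k₂ = √(2m(E − V₀))/ℏ = 6.362, k₂w = 8.335.
T = [1 + V₀² sin²(k₂w) / (4E(E − V₀))]⁻¹ = 1/1.047 = 0.955.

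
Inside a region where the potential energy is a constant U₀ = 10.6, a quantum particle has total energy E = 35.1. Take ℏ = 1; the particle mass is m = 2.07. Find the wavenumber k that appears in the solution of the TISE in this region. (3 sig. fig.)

k = 10.1

With E > U₀ the solution is oscillatory, ψ ∝ e^{±ikx} with k = √(2m(E − U₀))/ℏ.
k = √(2 × 2.07 × 24.5) = 10.07.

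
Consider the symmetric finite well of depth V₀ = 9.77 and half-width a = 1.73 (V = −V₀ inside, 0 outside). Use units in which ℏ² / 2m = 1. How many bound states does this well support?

N = 4

Define the well-strength parameter z₀ = (a/ℏ)√(2mV₀) = 1.73 × √(2·0.5·9.77) = 5.407.
A new bound state (alternating even/odd) appears each time z₀ passes a multiple of π/2, so N = ⌊2z₀/π⌋ + 1 = ⌊3.442⌋ + 1 = 4.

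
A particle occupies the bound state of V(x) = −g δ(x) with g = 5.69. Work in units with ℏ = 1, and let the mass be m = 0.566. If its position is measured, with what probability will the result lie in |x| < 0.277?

The normalised bound state is ψ = √κ e^{−κ|x|} with κ = mg/ℏ² = 3.221.
P(|x| < d) = ∫_{−d}^{d} κ e^{−2κ|x|} dx = 1 − e^{−2κd} = 1 − e^{−1.784} = 0.8321.

P = 0.832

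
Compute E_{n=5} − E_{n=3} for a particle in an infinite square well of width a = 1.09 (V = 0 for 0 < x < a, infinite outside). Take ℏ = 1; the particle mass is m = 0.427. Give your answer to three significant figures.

ΔE = 156

E_n = n²π²ℏ²/(2ma²), so ΔE = (5² − 3²) π²ℏ²/(2ma²).
ΔE = 16 × π² / (2 × 0.427 × 1.09²) = 155.6.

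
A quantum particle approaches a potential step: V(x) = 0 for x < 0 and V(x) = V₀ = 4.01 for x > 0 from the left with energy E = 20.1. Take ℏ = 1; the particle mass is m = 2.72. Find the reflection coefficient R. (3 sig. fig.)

The wavenumbers are k₁ = √(2mE)/ℏ = 10.46 on the left and k₂ = √(2m(E − V₀))/ℏ = 9.356 on the right.
Continuity of ψ and ψ′ at the step yields the reflection amplitude r = (k₁ − k₂)/(k₁ + k₂) = 0.05557; thus R = |r|² = 0.003088, T = 0.9969.

R = 0.00309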